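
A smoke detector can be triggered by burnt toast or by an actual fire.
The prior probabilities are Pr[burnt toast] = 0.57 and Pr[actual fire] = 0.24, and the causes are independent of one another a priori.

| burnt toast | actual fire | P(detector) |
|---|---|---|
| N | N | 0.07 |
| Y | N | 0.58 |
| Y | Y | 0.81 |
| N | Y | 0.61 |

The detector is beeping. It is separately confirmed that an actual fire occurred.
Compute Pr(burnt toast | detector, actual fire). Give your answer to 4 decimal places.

Pr(burnt toast | detector, actual fire) ≈ 0.6377

Enumerate both values of burnt toast and weight by the priors:
  P(detector | actual fire) = 0.61×0.43 + 0.81×0.57
        = 0.262300 + 0.461700 = 0.724000
The terms with burnt toast present sum to 0.461700, so
  P(burnt toast | detector, actual fire) = 0.461700 / 0.724000 ≈ 0.6377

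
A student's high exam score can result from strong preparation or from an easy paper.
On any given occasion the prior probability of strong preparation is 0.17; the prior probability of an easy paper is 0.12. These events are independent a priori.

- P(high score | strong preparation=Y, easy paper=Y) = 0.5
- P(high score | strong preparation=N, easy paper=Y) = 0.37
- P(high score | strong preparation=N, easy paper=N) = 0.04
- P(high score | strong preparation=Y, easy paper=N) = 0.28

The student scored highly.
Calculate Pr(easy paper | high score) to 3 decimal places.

Pr(easy paper | high score) ≈ 0.398

Sum P(high score|·) weighted by the priors over the 4 (strong preparation, easy paper) configurations:
  P(high score) = 0.04*0.83*0.88 + 0.37*0.83*0.12 + 0.28*0.17*0.88 + 0.5*0.17*0.12
        = 0.029216 + 0.036852 + 0.041888 + 0.010200 = 0.118156
The terms with easy paper present sum to 0.047052, so
  P(easy paper | high score) = 0.047052 / 0.118156 ≈ 0.398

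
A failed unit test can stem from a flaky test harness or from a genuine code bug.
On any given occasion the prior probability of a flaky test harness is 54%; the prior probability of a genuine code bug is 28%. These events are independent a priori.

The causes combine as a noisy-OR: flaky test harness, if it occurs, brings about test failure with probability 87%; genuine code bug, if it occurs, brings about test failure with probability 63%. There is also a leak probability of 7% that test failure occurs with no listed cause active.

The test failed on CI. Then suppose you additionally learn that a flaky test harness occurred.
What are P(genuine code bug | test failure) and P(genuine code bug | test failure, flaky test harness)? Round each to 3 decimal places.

Under noisy-OR, P(test failure | causes) = 1 − (1−0.07)·∏(1−qᵢ) over the active causes.
Weight on genuine code bug=true, given the evidence: 0.084480 + 0.144436 = 0.228916
The normalizing constant is 0.07*0.46*0.72 + 0.6559*0.46*0.28 + 0.8791*0.54*0.72 + 0.955267*0.54*0.28 = 0.593894
P(genuine code bug | test failure) = 0.228916/0.593894 ≈ 0.385

Now also conditioning on flaky test harness=true:
By total probability over both values of genuine code bug:
  P(test failure | flaky test harness) = 0.8791·0.72 + 0.955267·0.28
        = 0.632952 + 0.267475 = 0.900427
The terms with genuine code bug present sum to 0.267475, so
  P(genuine code bug | test failure, flaky test harness) = 0.267475 / 0.900427 ≈ 0.297
— flaky test harness explains away the evidence for genuine code bug.

P(genuine code bug | test failure) ≈ 0.385; P(genuine code bug | test failure, flaky test harness) ≈ 0.297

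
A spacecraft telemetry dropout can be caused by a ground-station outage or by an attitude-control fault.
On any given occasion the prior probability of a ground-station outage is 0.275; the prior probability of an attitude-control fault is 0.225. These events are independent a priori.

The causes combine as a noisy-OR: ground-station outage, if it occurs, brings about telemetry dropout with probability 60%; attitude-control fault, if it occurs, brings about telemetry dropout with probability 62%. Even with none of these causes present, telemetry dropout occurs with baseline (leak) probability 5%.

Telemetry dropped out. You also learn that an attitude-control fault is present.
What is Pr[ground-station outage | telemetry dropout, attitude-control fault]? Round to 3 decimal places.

Pr[ground-station outage | telemetry dropout, attitude-control fault] ≈ 0.337

Under noisy-OR, P(telemetry dropout | causes) = 1 − (1−0.05)·∏(1−qᵢ) over the active causes.
P(telemetry dropout | attitude-control fault) = 0.639×0.725 + 0.8556×0.275 = 0.463275 + 0.235290 = 0.698565
The ground-station outage-present share is 0.8556×0.275 = 0.235290.
P(ground-station outage | telemetry dropout, attitude-control fault) = 0.235290 / 0.698565 ≈ 0.337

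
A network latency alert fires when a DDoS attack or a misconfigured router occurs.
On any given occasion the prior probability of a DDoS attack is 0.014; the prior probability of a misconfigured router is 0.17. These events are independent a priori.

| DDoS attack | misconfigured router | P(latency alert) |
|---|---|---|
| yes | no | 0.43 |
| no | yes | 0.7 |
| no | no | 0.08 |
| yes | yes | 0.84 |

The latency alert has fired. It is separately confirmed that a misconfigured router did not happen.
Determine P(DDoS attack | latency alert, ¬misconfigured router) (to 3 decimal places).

P(DDoS attack | latency alert, ¬misconfigured router) ≈ 0.071

P(latency alert | ¬misconfigured router) = 0.08·0.986 + 0.43·0.014 = 0.078880 + 0.006020 = 0.084900
Restricting to configurations with DDoS attack present: 0.43·0.014 = 0.006020.
Hence the posterior is 0.006020/0.084900 ≈ 0.071.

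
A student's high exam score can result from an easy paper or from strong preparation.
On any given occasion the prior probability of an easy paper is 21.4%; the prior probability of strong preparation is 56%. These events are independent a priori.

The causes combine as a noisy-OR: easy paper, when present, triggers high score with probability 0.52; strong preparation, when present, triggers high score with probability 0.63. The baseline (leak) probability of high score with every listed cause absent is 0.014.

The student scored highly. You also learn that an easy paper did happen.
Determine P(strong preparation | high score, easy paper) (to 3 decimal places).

P(strong preparation | high score, easy paper) ≈ 0.666

Under noisy-OR, P(high score | causes) = 1 − (1−0.014)·∏(1−qᵢ) over the active causes.
P(high score | easy paper) = 0.52672*0.44 + 0.824886*0.56 = 0.231757 + 0.461936 = 0.693693
The strong preparation-present share is 0.824886*0.56 = 0.461936.
So P(strong preparation | high score, easy paper) = 0.461936/0.693693 ≈ 0.666.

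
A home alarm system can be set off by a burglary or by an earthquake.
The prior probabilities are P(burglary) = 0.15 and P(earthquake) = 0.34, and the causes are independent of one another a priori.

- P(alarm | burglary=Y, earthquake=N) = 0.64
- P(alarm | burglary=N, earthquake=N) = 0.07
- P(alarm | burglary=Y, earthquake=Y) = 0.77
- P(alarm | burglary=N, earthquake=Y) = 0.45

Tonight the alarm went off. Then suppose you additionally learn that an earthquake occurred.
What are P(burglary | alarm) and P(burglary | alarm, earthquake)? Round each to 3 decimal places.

P(burglary | alarm) ≈ 0.377; P(burglary | alarm, earthquake) ≈ 0.232

P(alarm) = 0.07·0.85·0.66 + 0.45·0.85·0.34 + 0.64·0.15·0.66 + 0.77·0.15·0.34 = 0.039270 + 0.130050 + 0.063360 + 0.039270 = 0.271950
The burglary-present share is 0.063360 + 0.039270 = 0.102630.
P(burglary | alarm) = 0.102630 / 0.271950 ≈ 0.377

With the extra evidence:
Numerator (weight on configurations with burglary): 0.77*0.15 = 0.115500
Normalizer over all consistent configurations: 0.45*0.85 + 0.77*0.15 = 0.498000
P(burglary | alarm, earthquake) = 0.115500/0.498000 ≈ 0.232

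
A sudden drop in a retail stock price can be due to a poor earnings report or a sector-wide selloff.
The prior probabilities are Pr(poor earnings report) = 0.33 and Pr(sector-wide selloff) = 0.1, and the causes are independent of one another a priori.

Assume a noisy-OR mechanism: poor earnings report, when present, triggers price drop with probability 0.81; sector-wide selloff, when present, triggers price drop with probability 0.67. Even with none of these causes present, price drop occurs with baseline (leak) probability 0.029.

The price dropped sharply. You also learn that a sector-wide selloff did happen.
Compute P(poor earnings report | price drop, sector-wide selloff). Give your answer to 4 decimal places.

P(poor earnings report | price drop, sector-wide selloff) ≈ 0.4050

Under noisy-OR, P(price drop | causes) = 1 − (1−0.029)·∏(1−qᵢ) over the active causes.
For the numerator, keep only poor earnings report=true terms: 0.939118·0.33 = 0.309909
The normalizing constant is 0.67957·0.67 + 0.939118·0.33 = 0.765221
Posterior = 0.309909 / 0.765221 ≈ 0.4050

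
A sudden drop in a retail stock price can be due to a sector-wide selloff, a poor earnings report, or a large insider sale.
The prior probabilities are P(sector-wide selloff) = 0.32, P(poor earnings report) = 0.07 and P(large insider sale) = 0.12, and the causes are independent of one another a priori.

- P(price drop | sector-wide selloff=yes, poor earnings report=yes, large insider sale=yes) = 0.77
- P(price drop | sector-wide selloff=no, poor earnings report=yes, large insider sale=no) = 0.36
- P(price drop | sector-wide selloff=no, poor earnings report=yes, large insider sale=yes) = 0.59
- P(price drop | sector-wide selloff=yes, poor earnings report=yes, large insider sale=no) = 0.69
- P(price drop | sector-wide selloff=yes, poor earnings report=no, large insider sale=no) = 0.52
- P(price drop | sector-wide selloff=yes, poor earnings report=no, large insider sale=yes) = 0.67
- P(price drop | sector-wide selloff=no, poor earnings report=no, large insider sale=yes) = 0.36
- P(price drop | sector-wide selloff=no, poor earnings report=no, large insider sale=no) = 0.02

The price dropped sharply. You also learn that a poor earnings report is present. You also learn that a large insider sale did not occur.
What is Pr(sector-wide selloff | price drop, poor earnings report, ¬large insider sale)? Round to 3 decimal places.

Weight on sector-wide selloff=true, given the evidence: 0.69*0.32 = 0.220800
Denominator P(price drop | poor earnings report, ¬large insider sale): 0.36*0.68 + 0.69*0.32 = 0.465600
P(sector-wide selloff | price drop, poor earnings report, ¬large insider sale) = 0.220800/0.465600 ≈ 0.474

Pr(sector-wide selloff | price drop, poor earnings report, ¬large insider sale) ≈ 0.474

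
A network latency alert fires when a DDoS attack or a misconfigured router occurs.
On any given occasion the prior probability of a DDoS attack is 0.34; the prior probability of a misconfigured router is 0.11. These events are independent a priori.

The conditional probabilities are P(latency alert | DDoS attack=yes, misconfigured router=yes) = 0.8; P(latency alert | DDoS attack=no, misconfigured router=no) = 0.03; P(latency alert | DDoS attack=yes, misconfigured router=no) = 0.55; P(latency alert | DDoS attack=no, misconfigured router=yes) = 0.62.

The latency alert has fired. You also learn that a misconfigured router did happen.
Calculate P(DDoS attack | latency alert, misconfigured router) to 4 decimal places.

P(DDoS attack | latency alert, misconfigured router) ≈ 0.3993

For the numerator, keep only DDoS attack=true terms: 0.8·0.34 = 0.272000
Denominator P(latency alert | misconfigured router): 0.62·0.66 + 0.8·0.34 = 0.681200
Posterior = 0.272000 / 0.681200 ≈ 0.3993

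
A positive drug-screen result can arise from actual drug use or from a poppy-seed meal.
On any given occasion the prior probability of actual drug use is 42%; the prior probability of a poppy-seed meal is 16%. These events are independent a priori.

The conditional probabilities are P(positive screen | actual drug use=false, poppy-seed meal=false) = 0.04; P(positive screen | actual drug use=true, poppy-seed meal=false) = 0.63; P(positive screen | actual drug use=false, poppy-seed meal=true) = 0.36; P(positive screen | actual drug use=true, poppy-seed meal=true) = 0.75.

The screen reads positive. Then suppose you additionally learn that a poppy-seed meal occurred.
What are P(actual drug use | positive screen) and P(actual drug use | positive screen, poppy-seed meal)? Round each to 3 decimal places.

P(actual drug use | positive screen) ≈ 0.838; P(actual drug use | positive screen, poppy-seed meal) ≈ 0.601

Enumerate the 4 (actual drug use, poppy-seed meal) configurations and weight by the priors:
  P(positive screen) = 0.04·0.58·0.84 + 0.36·0.58·0.16 + 0.63·0.42·0.84 + 0.75·0.42·0.16
        = 0.019488 + 0.033408 + 0.222264 + 0.050400 = 0.325560
Keeping only the actual drug use-present terms gives 0.272664, so
  P(actual drug use | positive screen) = 0.272664 / 0.325560 ≈ 0.838

With the extra evidence:
For the numerator, keep only actual drug use=true terms: 0.75*0.42 = 0.315000
Denominator P(positive screen | poppy-seed meal): 0.36*0.58 + 0.75*0.42 = 0.523800
P(actual drug use | positive screen, poppy-seed meal) = 0.315000/0.523800 ≈ 0.601
Conditioning on poppy-seed meal lowers the posterior on actual drug use: the classic explaining-away effect in a common-effect structure.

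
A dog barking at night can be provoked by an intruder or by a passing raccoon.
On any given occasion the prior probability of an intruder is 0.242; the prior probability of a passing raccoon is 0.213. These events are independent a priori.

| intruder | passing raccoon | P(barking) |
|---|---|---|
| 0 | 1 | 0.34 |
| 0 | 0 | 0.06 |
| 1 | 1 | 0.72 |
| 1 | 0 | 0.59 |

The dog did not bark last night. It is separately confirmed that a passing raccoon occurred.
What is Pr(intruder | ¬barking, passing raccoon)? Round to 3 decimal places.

Pr(intruder | ¬barking, passing raccoon) ≈ 0.119

P(¬barking | passing raccoon) = 0.66*0.758 + 0.28*0.242 = 0.500280 + 0.067760 = 0.568040
Restricting to configurations with intruder present: 0.28*0.242 = 0.067760.
P(intruder | ¬barking, passing raccoon) = 0.067760 / 0.568040 ≈ 0.119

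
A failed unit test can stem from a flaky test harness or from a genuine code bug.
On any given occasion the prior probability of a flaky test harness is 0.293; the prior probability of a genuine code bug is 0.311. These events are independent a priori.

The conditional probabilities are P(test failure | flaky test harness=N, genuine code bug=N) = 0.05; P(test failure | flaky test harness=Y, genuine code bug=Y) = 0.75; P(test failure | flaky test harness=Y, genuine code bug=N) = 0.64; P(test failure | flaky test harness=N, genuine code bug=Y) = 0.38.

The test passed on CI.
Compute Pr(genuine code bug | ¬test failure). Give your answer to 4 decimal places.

By total probability over the 4 (flaky test harness, genuine code bug) configurations:
  P(¬test failure) = 0.95·0.707·0.689 + 0.62·0.707·0.311 + 0.36·0.293·0.689 + 0.25·0.293·0.311
        = 0.462767 + 0.136324 + 0.072676 + 0.022781 = 0.694548
The terms with genuine code bug present sum to 0.159105, so
  P(genuine code bug | ¬test failure) = 0.159105 / 0.694548 ≈ 0.2291

Pr(genuine code bug | ¬test failure) ≈ 0.2291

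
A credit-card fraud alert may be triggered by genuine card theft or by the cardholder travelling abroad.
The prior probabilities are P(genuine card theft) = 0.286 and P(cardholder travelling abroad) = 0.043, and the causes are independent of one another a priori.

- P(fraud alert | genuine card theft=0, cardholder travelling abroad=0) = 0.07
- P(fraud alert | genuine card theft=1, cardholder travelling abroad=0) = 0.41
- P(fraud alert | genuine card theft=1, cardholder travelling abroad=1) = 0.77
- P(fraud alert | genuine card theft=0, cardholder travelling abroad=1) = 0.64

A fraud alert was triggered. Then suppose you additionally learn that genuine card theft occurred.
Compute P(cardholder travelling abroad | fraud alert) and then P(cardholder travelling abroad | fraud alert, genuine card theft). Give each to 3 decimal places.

P(fraud alert) = 0.07*0.714*0.957 + 0.64*0.714*0.043 + 0.41*0.286*0.957 + 0.77*0.286*0.043 = 0.047831 + 0.019649 + 0.112218 + 0.009469 = 0.189167
Restricting to configurations with cardholder travelling abroad present: 0.019649 + 0.009469 = 0.029118.
So P(cardholder travelling abroad | fraud alert) = 0.029118/0.189167 ≈ 0.154.

Now condition on the additional information:
Weight on cardholder travelling abroad=true, given the evidence: 0.77*0.043 = 0.033110
Denominator P(fraud alert | genuine card theft): 0.41*0.957 + 0.77*0.043 = 0.425480
Posterior = 0.033110 / 0.425480 ≈ 0.078

P(cardholder travelling abroad | fraud alert) ≈ 0.154; P(cardholder travelling abroad | fraud alert, genuine card theft) ≈ 0.078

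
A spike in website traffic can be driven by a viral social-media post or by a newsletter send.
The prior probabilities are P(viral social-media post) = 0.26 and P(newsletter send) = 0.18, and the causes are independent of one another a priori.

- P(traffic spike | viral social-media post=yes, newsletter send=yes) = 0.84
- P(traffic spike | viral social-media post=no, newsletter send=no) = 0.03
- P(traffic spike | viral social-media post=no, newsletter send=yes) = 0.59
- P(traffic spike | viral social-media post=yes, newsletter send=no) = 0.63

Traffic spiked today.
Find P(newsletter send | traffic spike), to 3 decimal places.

P(newsletter send | traffic spike) ≈ 0.436

Weight on newsletter send=true, given the evidence: 0.078588 + 0.039312 = 0.117900
Denominator P(traffic spike): 0.03·0.74·0.82 + 0.59·0.74·0.18 + 0.63·0.26·0.82 + 0.84·0.26·0.18 = 0.270420
P(newsletter send | traffic spike) = 0.117900/0.270420 ≈ 0.436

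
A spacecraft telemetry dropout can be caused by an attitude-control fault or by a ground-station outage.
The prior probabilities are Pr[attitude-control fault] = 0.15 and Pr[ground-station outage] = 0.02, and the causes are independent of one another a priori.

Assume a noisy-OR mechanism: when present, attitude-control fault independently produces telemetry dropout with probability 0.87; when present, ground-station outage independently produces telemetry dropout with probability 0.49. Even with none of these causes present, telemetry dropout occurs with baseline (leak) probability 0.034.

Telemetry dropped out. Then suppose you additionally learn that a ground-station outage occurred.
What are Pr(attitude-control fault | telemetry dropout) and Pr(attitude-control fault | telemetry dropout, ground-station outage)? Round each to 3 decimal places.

Under noisy-OR, P(telemetry dropout | causes) = 1 − (1−0.034)·∏(1−qᵢ) over the active causes.
For the numerator, keep only attitude-control fault=true terms: 0.128540 + 0.002808 = 0.131348
Normalizer over all consistent configurations: 0.034×0.85×0.98 + 0.50734×0.85×0.02 + 0.87442×0.15×0.98 + 0.935954×0.15×0.02 = 0.168295
Posterior = 0.131348 / 0.168295 ≈ 0.780

With the extra evidence:
For the numerator, keep only attitude-control fault=true terms: 0.935954*0.15 = 0.140393
Denominator P(telemetry dropout | ground-station outage): 0.50734*0.85 + 0.935954*0.15 = 0.571632
P(attitude-control fault | telemetry dropout, ground-station outage) = 0.140393/0.571632 ≈ 0.246
— ground-station outage explains away the evidence for attitude-control fault.

Pr(attitude-control fault | telemetry dropout) ≈ 0.780; Pr(attitude-control fault | telemetry dropout, ground-station outage) ≈ 0.246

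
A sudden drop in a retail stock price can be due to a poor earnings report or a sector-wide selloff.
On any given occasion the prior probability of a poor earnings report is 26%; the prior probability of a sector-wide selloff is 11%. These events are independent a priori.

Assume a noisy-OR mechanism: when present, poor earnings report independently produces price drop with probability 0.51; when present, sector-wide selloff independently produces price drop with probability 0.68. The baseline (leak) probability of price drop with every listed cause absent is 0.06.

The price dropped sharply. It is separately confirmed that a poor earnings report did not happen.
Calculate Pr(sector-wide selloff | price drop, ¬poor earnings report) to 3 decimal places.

Pr(sector-wide selloff | price drop, ¬poor earnings report) ≈ 0.590

Under noisy-OR, P(price drop | causes) = 1 − (1−0.06)·∏(1−qᵢ) over the active causes.
Sum P(price drop|·) weighted by the priors over both values of sector-wide selloff:
  P(price drop | ¬poor earnings report) = 0.06*0.89 + 0.6992*0.11
        = 0.053400 + 0.076912 = 0.130312
The terms with sector-wide selloff present sum to 0.076912, so
  P(sector-wide selloff | price drop, ¬poor earnings report) = 0.076912 / 0.130312 ≈ 0.590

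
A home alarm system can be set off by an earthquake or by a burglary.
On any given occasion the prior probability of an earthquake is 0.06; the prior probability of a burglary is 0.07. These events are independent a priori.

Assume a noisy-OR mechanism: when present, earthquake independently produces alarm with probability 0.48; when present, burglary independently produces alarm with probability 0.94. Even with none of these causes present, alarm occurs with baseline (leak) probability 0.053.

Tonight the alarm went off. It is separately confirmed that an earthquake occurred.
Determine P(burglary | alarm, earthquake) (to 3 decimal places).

P(burglary | alarm, earthquake) ≈ 0.126

Under noisy-OR, P(alarm | causes) = 1 − (1−0.053)·∏(1−qᵢ) over the active causes.
Sum P(alarm|·) weighted by the priors over both values of burglary:
  P(alarm | earthquake) = 0.50756·0.93 + 0.970454·0.07
        = 0.472031 + 0.067932 = 0.539963
Configurations with burglary contribute 0.067932, so
  P(burglary | alarm, earthquake) = 0.067932 / 0.539963 ≈ 0.126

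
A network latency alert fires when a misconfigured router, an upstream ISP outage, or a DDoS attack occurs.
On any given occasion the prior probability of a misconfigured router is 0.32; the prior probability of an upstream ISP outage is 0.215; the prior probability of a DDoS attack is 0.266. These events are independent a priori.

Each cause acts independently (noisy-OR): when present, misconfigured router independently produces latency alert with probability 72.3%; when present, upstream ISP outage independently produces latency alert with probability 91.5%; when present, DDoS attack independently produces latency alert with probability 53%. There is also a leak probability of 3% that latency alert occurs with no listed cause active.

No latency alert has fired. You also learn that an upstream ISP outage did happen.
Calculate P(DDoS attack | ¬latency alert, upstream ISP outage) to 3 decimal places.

P(DDoS attack | ¬latency alert, upstream ISP outage) ≈ 0.146

Under noisy-OR, P(latency alert | causes) = 1 − (1−0.03)·∏(1−qᵢ) over the active causes.
By total probability over the 4 (misconfigured router, DDoS attack) configurations:
  P(¬latency alert | upstream ISP outage) = 0.08245×0.68×0.734 + 0.038751×0.68×0.266 + 0.022839×0.32×0.734 + 0.010734×0.32×0.266
        = 0.041152 + 0.007009 + 0.005364 + 0.000914 = 0.054439
Configurations with DDoS attack contribute 0.007923, so
  P(DDoS attack | ¬latency alert, upstream ISP outage) = 0.007923 / 0.054439 ≈ 0.146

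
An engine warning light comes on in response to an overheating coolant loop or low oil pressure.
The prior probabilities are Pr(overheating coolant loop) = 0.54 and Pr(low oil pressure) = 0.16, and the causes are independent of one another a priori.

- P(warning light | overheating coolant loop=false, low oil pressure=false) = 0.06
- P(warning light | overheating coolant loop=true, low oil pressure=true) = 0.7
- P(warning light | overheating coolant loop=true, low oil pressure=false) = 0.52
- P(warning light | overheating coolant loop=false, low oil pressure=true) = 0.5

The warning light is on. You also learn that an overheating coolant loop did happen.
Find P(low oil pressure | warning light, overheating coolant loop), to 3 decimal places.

P(low oil pressure | warning light, overheating coolant loop) ≈ 0.204

Enumerate both values of low oil pressure and weight by the priors:
  P(warning light | overheating coolant loop) = 0.52×0.84 + 0.7×0.16
        = 0.436800 + 0.112000 = 0.548800
Keeping only the low oil pressure-present terms gives 0.112000, so
  P(low oil pressure | warning light, overheating coolant loop) = 0.112000 / 0.548800 ≈ 0.204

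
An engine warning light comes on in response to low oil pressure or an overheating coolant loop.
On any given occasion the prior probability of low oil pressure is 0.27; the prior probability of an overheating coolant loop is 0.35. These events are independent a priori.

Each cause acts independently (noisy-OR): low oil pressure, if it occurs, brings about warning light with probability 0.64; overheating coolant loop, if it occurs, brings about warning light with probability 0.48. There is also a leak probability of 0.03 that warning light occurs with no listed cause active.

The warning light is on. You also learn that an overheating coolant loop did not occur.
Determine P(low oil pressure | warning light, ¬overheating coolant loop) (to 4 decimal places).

P(low oil pressure | warning light, ¬overheating coolant loop) ≈ 0.8892

Under noisy-OR, P(warning light | causes) = 1 − (1−0.03)·∏(1−qᵢ) over the active causes.
Sum P(warning light|·) weighted by the priors over both values of low oil pressure:
  P(warning light | ¬overheating coolant loop) = 0.03×0.73 + 0.6508×0.27
        = 0.021900 + 0.175716 = 0.197616
Keeping only the low oil pressure-present terms gives 0.175716, so
  P(low oil pressure | warning light, ¬overheating coolant loop) = 0.175716 / 0.197616 ≈ 0.8892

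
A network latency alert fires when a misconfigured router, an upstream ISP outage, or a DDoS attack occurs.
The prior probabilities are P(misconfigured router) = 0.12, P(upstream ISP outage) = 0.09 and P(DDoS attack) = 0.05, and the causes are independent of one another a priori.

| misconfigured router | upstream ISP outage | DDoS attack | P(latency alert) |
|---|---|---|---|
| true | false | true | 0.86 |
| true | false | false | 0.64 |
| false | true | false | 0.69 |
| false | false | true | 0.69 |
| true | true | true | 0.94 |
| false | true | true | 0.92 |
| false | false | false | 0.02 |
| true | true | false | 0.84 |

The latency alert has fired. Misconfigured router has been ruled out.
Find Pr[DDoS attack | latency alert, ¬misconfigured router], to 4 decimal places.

Pr[DDoS attack | latency alert, ¬misconfigured router] ≈ 0.3178

Weight on DDoS attack=true, given the evidence: 0.031395 + 0.004140 = 0.035535
The normalizing constant is 0.02*0.91*0.95 + 0.69*0.91*0.05 + 0.69*0.09*0.95 + 0.92*0.09*0.05 = 0.111820
Posterior = 0.035535 / 0.111820 ≈ 0.3178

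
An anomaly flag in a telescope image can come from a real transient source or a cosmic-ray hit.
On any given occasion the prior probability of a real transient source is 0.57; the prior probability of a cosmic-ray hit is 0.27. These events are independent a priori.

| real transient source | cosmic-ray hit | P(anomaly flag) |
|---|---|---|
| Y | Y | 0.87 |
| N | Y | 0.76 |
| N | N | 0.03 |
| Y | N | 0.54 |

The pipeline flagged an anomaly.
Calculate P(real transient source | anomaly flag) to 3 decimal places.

P(anomaly flag) = 0.03·0.43·0.73 + 0.76·0.43·0.27 + 0.54·0.57·0.73 + 0.87·0.57·0.27 = 0.009417 + 0.088236 + 0.224694 + 0.133893 = 0.456240
Restricting to configurations with real transient source present: 0.224694 + 0.133893 = 0.358587.
Hence the posterior is 0.358587/0.456240 ≈ 0.786.

P(real transient source | anomaly flag) ≈ 0.786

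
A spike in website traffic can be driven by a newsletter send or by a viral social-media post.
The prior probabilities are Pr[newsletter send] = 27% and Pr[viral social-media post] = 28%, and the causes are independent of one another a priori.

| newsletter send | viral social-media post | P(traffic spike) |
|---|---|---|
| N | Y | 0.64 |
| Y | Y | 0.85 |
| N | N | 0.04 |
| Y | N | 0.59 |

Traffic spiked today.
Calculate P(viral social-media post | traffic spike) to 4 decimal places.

P(viral social-media post | traffic spike) ≈ 0.5897

Weight on viral social-media post=true, given the evidence: 0.130816 + 0.064260 = 0.195076
The normalizing constant is 0.04·0.73·0.72 + 0.64·0.73·0.28 + 0.59·0.27·0.72 + 0.85·0.27·0.28 = 0.330796
P(viral social-media post | traffic spike) = 0.195076/0.330796 ≈ 0.5897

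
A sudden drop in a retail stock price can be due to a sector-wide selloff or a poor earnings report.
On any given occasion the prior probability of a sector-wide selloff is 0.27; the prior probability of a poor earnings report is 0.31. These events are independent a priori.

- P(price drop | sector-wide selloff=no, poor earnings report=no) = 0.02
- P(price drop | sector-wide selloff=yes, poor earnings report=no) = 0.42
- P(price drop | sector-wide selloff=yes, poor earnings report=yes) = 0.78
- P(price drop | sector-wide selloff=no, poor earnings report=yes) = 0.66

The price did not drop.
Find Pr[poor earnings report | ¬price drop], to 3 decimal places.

Sum P(¬price drop|·) weighted by the priors over the 4 (sector-wide selloff, poor earnings report) configurations:
  P(¬price drop) = 0.98·0.73·0.69 + 0.34·0.73·0.31 + 0.58·0.27·0.69 + 0.22·0.27·0.31
        = 0.493626 + 0.076942 + 0.108054 + 0.018414 = 0.697036
The terms with poor earnings report present sum to 0.095356, so
  P(poor earnings report | ¬price drop) = 0.095356 / 0.697036 ≈ 0.137

Pr[poor earnings report | ¬price drop] ≈ 0.137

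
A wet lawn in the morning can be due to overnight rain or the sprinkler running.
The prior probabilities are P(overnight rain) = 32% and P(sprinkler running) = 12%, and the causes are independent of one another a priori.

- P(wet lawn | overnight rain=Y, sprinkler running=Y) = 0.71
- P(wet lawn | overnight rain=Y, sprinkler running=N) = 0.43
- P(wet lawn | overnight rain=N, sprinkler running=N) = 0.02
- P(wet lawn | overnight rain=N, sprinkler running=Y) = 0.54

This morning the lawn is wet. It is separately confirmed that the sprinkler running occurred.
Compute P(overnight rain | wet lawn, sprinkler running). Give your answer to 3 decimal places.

P(wet lawn | sprinkler running) = 0.54×0.68 + 0.71×0.32 = 0.367200 + 0.227200 = 0.594400
Of this, 0.227200 comes from 0.71×0.32 (the overnight rain=true cases).
So P(overnight rain | wet lawn, sprinkler running) = 0.227200/0.594400 ≈ 0.382.

P(overnight rain | wet lawn, sprinkler running) ≈ 0.382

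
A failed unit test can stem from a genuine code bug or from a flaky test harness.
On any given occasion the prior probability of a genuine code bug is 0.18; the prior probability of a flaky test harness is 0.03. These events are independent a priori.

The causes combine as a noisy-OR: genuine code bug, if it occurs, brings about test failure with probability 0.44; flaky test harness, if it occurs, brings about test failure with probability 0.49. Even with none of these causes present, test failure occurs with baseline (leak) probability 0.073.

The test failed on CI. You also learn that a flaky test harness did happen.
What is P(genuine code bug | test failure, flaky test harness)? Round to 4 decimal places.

Under noisy-OR, P(test failure | causes) = 1 − (1−0.073)·∏(1−qᵢ) over the active causes.
Enumerate both values of genuine code bug and weight by the priors:
  P(test failure | flaky test harness) = 0.52723×0.82 + 0.735249×0.18
        = 0.432329 + 0.132345 = 0.564674
The terms with genuine code bug present sum to 0.132345, so
  P(genuine code bug | test failure, flaky test harness) = 0.132345 / 0.564674 ≈ 0.2344

P(genuine code bug | test failure, flaky test harness) ≈ 0.2344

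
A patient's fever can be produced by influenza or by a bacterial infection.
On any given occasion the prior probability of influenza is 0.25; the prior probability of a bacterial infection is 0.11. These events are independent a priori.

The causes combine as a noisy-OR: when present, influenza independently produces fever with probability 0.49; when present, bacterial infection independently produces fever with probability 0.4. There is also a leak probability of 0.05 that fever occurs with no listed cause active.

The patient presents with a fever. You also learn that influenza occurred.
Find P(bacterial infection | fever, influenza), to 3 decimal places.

P(bacterial infection | fever, influenza) ≈ 0.145

Under noisy-OR, P(fever | causes) = 1 − (1−0.05)·∏(1−qᵢ) over the active causes.
For the numerator, keep only bacterial infection=true terms: 0.7093*0.11 = 0.078023
Normalizer over all consistent configurations: 0.5155*0.89 + 0.7093*0.11 = 0.536818
P(bacterial infection | fever, influenza) = 0.078023/0.536818 ≈ 0.145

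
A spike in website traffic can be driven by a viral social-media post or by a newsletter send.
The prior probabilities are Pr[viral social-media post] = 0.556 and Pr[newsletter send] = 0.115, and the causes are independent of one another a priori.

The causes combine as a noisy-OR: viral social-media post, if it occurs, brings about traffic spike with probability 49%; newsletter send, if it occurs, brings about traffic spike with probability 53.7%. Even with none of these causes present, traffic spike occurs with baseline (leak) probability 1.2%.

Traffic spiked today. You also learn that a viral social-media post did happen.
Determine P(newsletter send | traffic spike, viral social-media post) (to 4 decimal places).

P(newsletter send | traffic spike, viral social-media post) ≈ 0.1672

Under noisy-OR, P(traffic spike | causes) = 1 − (1−0.012)·∏(1−qᵢ) over the active causes.
Weight on newsletter send=true, given the evidence: 0.766704·0.115 = 0.088171
Normalizer over all consistent configurations: 0.49612·0.885 + 0.766704·0.115 = 0.527237
P(newsletter send | traffic spike, viral social-media post) = 0.088171/0.527237 ≈ 0.1672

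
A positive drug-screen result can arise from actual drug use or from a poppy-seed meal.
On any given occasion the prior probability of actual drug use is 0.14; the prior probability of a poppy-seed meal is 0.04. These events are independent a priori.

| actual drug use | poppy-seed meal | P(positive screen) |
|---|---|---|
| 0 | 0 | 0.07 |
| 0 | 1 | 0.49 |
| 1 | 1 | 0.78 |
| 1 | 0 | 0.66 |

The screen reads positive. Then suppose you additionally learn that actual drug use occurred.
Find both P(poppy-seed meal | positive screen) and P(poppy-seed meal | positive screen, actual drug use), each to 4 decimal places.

P(poppy-seed meal | positive screen) ≈ 0.1265; P(poppy-seed meal | positive screen, actual drug use) ≈ 0.0469

For the numerator, keep only poppy-seed meal=true terms: 0.016856 + 0.004368 = 0.021224
Denominator P(positive screen): 0.07·0.86·0.96 + 0.49·0.86·0.04 + 0.66·0.14·0.96 + 0.78·0.14·0.04 = 0.167720
Posterior = 0.021224 / 0.167720 ≈ 0.1265

Now condition on the additional information:
For the numerator, keep only poppy-seed meal=true terms: 0.78×0.04 = 0.031200
Normalizer over all consistent configurations: 0.66×0.96 + 0.78×0.04 = 0.664800
P(poppy-seed meal | positive screen, actual drug use) = 0.031200/0.664800 ≈ 0.0469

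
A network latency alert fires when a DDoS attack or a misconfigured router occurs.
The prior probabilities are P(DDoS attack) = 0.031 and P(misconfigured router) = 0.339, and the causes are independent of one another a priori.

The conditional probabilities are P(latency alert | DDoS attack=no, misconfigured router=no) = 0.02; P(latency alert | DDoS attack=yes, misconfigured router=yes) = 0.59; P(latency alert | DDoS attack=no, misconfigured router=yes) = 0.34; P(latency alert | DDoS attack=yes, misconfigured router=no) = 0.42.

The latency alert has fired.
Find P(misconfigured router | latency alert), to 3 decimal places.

P(misconfigured router | latency alert) ≈ 0.846

P(latency alert) = 0.02·0.969·0.661 + 0.34·0.969·0.339 + 0.42·0.031·0.661 + 0.59·0.031·0.339 = 0.012810 + 0.111687 + 0.008606 + 0.006200 = 0.139303
Of this, 0.117887 comes from 0.111687 + 0.006200 (the misconfigured router=true cases).
So P(misconfigured router | latency alert) = 0.117887/0.139303 ≈ 0.846.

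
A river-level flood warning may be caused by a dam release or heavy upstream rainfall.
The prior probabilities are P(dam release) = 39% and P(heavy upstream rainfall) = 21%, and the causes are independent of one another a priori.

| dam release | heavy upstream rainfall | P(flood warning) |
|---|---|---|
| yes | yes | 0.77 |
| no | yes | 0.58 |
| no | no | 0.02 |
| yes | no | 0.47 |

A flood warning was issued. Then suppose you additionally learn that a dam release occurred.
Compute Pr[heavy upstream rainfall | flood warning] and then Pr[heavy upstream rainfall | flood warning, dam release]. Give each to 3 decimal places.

Pr[heavy upstream rainfall | flood warning] ≈ 0.471; Pr[heavy upstream rainfall | flood warning, dam release] ≈ 0.303

Weight on heavy upstream rainfall=true, given the evidence: 0.074298 + 0.063063 = 0.137361
Denominator P(flood warning): 0.02·0.61·0.79 + 0.58·0.61·0.21 + 0.47·0.39·0.79 + 0.77·0.39·0.21 = 0.291806
Posterior = 0.137361 / 0.291806 ≈ 0.471

Now also conditioning on dam release=true:
Sum P(flood warning|·) weighted by the priors over both values of heavy upstream rainfall:
  P(flood warning | dam release) = 0.47*0.79 + 0.77*0.21
        = 0.371300 + 0.161700 = 0.533000
The terms with heavy upstream rainfall present sum to 0.161700, so
  P(heavy upstream rainfall | flood warning, dam release) = 0.161700 / 0.533000 ≈ 0.303
— dam release explains away the evidence for heavy upstream rainfall.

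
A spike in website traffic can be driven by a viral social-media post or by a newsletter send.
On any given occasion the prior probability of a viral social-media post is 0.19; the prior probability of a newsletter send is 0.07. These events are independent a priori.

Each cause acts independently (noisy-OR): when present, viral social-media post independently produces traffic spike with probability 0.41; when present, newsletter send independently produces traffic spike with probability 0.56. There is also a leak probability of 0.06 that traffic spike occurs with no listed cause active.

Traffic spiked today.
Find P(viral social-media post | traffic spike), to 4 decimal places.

Under noisy-OR, P(traffic spike | causes) = 1 − (1−0.06)·∏(1−qᵢ) over the active causes.
Enumerate the 4 (viral social-media post, newsletter send) configurations and weight by the priors:
  P(traffic spike) = 0.06*0.81*0.93 + 0.5864*0.81*0.07 + 0.4454*0.19*0.93 + 0.755976*0.19*0.07
        = 0.045198 + 0.033249 + 0.078702 + 0.010054 = 0.167203
The terms with viral social-media post present sum to 0.088756, so
  P(viral social-media post | traffic spike) = 0.088756 / 0.167203 ≈ 0.5308

P(viral social-media post | traffic spike) ≈ 0.5308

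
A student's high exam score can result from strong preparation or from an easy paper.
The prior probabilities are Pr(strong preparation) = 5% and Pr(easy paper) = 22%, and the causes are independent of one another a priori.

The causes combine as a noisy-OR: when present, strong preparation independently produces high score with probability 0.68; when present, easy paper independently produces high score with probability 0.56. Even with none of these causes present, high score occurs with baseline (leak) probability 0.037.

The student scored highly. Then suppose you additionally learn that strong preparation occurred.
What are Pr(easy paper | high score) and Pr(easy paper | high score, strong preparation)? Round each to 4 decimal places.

Under noisy-OR, P(high score | causes) = 1 − (1−0.037)·∏(1−qᵢ) over the active causes.
P(high score) = 0.037*0.95*0.78 + 0.57628*0.95*0.22 + 0.69184*0.05*0.78 + 0.86441*0.05*0.22 = 0.027417 + 0.120443 + 0.026982 + 0.009509 = 0.184351
Restricting to configurations with easy paper present: 0.120443 + 0.009509 = 0.129952.
So P(easy paper | high score) = 0.129952/0.184351 ≈ 0.7049.

Now also conditioning on strong preparation=true:
For the numerator, keep only easy paper=true terms: 0.86441×0.22 = 0.190170
The normalizing constant is 0.69184×0.78 + 0.86441×0.22 = 0.729805
Posterior = 0.190170 / 0.729805 ≈ 0.2606

Pr(easy paper | high score) ≈ 0.7049; Pr(easy paper | high score, strong preparation) ≈ 0.2606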